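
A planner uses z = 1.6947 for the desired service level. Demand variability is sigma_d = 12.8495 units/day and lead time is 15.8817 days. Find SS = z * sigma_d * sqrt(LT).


sqrt(LT) = sqrt(15.8817) = 3.9852
SS = 1.6947 * 12.8495 * 3.9852 = 86.7816

86.7816 units


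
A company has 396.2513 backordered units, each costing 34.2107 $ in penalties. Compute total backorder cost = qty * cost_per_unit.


Total = 396.2513 * 34.2107 = 13556.0343

13556.0343 $


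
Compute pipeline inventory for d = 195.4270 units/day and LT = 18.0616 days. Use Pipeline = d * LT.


Pipeline = 195.4270 * 18.0616 = 3529.7243

3529.7243 units


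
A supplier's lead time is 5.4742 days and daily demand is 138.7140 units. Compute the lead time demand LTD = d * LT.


LTD = 138.7140 * 5.4742 = 759.3482

759.3482 units


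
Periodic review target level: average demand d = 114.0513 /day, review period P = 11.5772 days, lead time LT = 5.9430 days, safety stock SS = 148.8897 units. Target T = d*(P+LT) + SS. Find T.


P + LT = 17.5202
d*(P+LT) = 114.0513 * 17.5202 = 1998.2016
T = 1998.2016 + 148.8897 = 2147.0913

2147.0913 units


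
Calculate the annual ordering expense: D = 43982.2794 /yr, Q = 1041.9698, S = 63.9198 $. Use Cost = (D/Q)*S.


Number of orders = D/Q = 42.2107
Cost = 42.2107 * 63.9198 = 2698.0998

2698.0998 $/yr


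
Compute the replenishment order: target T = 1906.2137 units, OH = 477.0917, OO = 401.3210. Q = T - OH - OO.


Inventory position = OH + OO = 477.0917 + 401.3210 = 878.4127
Q = 1906.2137 - 878.4127 = 1027.8010

1027.8010 units


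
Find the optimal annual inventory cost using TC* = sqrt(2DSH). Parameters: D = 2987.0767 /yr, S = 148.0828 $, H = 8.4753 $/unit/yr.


2*D*S*H = 7497838.2531
TC* = sqrt(7497838.2531) = 2738.2181

2738.2181 $/yr


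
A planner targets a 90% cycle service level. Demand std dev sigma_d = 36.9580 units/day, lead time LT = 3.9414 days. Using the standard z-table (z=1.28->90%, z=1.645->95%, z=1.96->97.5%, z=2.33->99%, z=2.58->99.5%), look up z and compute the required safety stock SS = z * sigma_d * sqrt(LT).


From the table, SL = 90% corresponds to z = 1.28
sqrt(LT) = sqrt(3.9414) = 1.9853
SS = 1.28 * 36.9580 * 1.9853 = 93.9169

93.9169 units


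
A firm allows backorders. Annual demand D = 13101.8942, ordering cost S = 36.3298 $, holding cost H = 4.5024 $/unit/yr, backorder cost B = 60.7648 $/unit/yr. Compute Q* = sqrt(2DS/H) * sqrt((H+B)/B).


sqrt(2DS/H) = 459.8239
sqrt((H+B)/B) = 1.0364
Q* = 459.8239 * 1.0364 = 476.5549

476.5549 units


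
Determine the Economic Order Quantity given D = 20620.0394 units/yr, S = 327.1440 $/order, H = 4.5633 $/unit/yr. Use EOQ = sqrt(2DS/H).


2*D*S = 2 * 20620.0394 * 327.1440 = 13491444.3389
2*D*S/H = 2956510.4944
EOQ = sqrt(2956510.4944) = 1719.4506

1719.4506 units


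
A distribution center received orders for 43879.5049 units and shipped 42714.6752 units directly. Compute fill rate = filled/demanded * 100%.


FR = 42714.6752 / 43879.5049 * 100 = 97.3454

97.3454%


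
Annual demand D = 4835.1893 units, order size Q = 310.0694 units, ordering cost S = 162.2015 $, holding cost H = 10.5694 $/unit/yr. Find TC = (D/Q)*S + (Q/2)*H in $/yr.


Ordering cost = D*S/Q = 2529.3530
Holding cost = Q*H/2 = 1638.6238
TC = 2529.3530 + 1638.6238 = 4167.9767

4167.9767 $/yr


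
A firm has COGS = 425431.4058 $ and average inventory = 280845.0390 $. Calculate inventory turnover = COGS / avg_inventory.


Turnover = 425431.4058 / 280845.0390 = 1.5148

1.5148


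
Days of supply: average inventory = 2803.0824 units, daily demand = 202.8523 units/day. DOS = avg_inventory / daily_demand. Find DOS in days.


DOS = 2803.0824 / 202.8523 = 13.8183

13.8183 days


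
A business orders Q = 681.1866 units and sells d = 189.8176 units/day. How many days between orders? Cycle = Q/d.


Cycle = 681.1866 / 189.8176 = 3.5886

3.5886 days


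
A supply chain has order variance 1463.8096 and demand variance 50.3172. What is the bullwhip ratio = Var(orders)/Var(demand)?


BW = 1463.8096 / 50.3172 = 29.0916

29.0916


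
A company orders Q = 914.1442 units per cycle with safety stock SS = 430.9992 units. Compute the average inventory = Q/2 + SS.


Q/2 = 457.0721
Avg = 457.0721 + 430.9992 = 888.0713

888.0713 units


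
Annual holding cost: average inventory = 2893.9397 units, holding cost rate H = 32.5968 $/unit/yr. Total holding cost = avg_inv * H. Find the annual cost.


Cost = 2893.9397 * 32.5968 = 94333.1736

94333.1736 $/yr


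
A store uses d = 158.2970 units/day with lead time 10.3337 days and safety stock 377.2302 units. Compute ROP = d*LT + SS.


d*LT = 158.2970 * 10.3337 = 1635.7937
ROP = 1635.7937 + 377.2302 = 2013.0239

2013.0239 units


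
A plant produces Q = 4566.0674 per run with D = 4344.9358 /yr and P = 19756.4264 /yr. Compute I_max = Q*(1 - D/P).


D/P = 0.2199
1 - D/P = 0.7801
I_max = 4566.0674 * 0.7801 = 3561.8742

3561.8742 units


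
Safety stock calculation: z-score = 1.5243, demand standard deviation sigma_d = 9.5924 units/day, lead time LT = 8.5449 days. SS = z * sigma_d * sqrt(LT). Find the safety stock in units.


sqrt(LT) = sqrt(8.5449) = 2.9232
SS = 1.5243 * 9.5924 * 2.9232 = 42.7416

42.7416 units


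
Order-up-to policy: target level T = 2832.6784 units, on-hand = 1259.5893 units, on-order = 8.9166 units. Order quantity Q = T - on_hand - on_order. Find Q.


Inventory position = OH + OO = 1259.5893 + 8.9166 = 1268.5059
Q = 2832.6784 - 1268.5059 = 1564.1725

1564.1725 units


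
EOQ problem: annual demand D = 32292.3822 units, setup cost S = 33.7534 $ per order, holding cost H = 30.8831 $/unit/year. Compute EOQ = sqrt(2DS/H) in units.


2*D*S = 2 * 32292.3822 * 33.7534 = 2179955.3867
2*D*S/H = 70587.3240
EOQ = sqrt(70587.3240) = 265.6828

265.6828 units


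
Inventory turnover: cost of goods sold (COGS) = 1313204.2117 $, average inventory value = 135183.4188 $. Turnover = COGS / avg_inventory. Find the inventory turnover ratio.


Turnover = 1313204.2117 / 135183.4188 = 9.7142

9.7142


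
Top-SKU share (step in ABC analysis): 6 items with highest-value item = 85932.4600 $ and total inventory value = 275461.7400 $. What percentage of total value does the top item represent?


Top item = 85932.4600
Total = 275461.7400
Percentage = 85932.4600 / 275461.7400 * 100 = 31.1958

31.1958%


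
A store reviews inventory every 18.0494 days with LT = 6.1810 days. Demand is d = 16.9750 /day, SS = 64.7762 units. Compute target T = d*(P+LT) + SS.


P + LT = 24.2304
d*(P+LT) = 16.9750 * 24.2304 = 411.3110
T = 411.3110 + 64.7762 = 476.0872

476.0872 units


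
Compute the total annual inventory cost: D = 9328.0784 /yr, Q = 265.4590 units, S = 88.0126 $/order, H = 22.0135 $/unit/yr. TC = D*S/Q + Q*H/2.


Ordering cost = D*S/Q = 3092.7127
Holding cost = Q*H/2 = 2921.8408
TC = 3092.7127 + 2921.8408 = 6014.5536

6014.5536 $/yr


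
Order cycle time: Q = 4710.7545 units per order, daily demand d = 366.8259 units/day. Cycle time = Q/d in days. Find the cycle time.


Cycle = 4710.7545 / 366.8259 = 12.8419

12.8419 days


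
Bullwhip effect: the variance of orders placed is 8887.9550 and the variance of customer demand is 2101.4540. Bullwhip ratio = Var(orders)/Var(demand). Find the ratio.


BW = 8887.9550 / 2101.4540 = 4.2294

4.2294


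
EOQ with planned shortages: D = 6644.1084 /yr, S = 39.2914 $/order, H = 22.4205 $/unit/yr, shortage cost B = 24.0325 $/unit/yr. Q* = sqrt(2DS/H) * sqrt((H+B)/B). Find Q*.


sqrt(2DS/H) = 152.6017
sqrt((H+B)/B) = 1.3903
Q* = 152.6017 * 1.3903 = 212.1616

212.1616 units


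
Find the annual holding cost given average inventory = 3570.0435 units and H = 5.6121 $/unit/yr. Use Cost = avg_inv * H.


Cost = 3570.0435 * 5.6121 = 20035.4411

20035.4411 $/yr


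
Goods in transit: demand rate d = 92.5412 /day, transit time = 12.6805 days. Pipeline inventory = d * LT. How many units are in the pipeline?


Pipeline = 92.5412 * 12.6805 = 1173.4687

1173.4687 units


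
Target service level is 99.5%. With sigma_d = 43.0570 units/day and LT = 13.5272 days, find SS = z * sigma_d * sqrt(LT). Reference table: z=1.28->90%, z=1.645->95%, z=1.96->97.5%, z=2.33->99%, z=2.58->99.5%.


From the table, SL = 99.5% corresponds to z = 2.58
sqrt(LT) = sqrt(13.5272) = 3.6779
SS = 2.58 * 43.0570 * 3.6779 = 408.5709

408.5709 units


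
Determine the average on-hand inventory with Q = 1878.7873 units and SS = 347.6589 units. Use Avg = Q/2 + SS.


Q/2 = 939.3936
Avg = 939.3936 + 347.6589 = 1287.0525

1287.0525 units


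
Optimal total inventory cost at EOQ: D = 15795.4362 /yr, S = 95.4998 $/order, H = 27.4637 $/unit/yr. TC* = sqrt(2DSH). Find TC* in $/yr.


2*D*S*H = 82855840.6222
TC* = sqrt(82855840.6222) = 9102.5184

9102.5184 $/yr


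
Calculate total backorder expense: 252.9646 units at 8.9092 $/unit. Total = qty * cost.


Total = 252.9646 * 8.9092 = 2253.7122

2253.7122 $


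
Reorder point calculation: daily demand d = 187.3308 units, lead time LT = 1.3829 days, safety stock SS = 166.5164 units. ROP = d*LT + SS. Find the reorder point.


d*LT = 187.3308 * 1.3829 = 259.0598
ROP = 259.0598 + 166.5164 = 425.5762

425.5762 units


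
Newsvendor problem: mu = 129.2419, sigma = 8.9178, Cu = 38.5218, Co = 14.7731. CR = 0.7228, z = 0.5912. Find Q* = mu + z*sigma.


CR = Cu/(Cu+Co) = 38.5218/(38.5218+14.7731) = 0.7228
z = 0.5912
Q* = 129.2419 + 0.5912 * 8.9178 = 134.5141

134.5141 units


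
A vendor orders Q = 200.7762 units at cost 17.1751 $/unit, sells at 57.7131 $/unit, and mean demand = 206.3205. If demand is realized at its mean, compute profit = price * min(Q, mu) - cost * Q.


Sales at mu = min(200.7762, 206.3205) = 200.7762
Revenue = 57.7131 * 200.7762 = 11587.4169
Total cost = 17.1751 * 200.7762 = 3448.3513
Profit = 11587.4169 - 3448.3513 = 8139.0656

8139.0656 $


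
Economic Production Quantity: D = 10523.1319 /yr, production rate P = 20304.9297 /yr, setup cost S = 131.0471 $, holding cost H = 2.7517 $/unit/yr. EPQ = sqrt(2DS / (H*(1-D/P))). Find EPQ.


1 - D/P = 1 - 0.5183 = 0.4817
H*(1-D/P) = 1.3256
2DS = 2758051.8368
EPQ = sqrt(2080578.7068) = 1442.4211

1442.4211 units


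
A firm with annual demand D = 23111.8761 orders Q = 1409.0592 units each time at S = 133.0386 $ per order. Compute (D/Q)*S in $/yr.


Number of orders = D/Q = 16.4023
Cost = 16.4023 * 133.0386 = 2182.1451

2182.1451 $/yr


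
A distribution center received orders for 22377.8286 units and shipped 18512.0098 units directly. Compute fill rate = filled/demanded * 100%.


FR = 18512.0098 / 22377.8286 * 100 = 82.7248

82.7248%


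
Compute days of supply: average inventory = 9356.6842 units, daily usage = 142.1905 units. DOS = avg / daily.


DOS = 9356.6842 / 142.1905 = 65.8039

65.8039 days


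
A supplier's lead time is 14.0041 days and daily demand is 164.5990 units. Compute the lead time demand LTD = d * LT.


LTD = 164.5990 * 14.0041 = 2305.0609

2305.0609 units


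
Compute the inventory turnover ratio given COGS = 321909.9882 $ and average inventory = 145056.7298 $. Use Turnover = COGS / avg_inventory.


Turnover = 321909.9882 / 145056.7298 = 2.2192

2.2192


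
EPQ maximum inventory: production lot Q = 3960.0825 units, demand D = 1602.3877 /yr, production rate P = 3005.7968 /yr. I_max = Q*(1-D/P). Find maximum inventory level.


D/P = 0.5331
1 - D/P = 0.4669
I_max = 3960.0825 * 0.4669 = 1848.9659

1848.9659 units


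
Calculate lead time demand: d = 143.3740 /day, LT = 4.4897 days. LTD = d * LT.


LTD = 143.3740 * 4.4897 = 643.7062

643.7062 units


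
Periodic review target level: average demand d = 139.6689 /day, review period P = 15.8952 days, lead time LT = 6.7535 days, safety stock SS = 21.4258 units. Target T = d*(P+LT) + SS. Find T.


P + LT = 22.6487
d*(P+LT) = 139.6689 * 22.6487 = 3163.3190
T = 3163.3190 + 21.4258 = 3184.7448

3184.7448 units


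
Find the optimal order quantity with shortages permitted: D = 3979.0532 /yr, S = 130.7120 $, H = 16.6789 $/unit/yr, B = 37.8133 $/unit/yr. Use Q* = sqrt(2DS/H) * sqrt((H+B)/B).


sqrt(2DS/H) = 249.7347
sqrt((H+B)/B) = 1.2005
Q* = 249.7347 * 1.2005 = 299.7946

299.7946 units


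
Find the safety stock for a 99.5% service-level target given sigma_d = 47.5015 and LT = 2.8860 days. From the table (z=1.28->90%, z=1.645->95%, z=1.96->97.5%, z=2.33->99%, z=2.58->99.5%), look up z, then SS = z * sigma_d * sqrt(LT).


From the table, SL = 99.5% corresponds to z = 2.58
sqrt(LT) = sqrt(2.8860) = 1.6988
SS = 2.58 * 47.5015 * 1.6988 = 208.1973

208.1973 units


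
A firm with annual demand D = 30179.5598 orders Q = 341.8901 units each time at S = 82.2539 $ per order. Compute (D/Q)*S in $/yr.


Number of orders = D/Q = 88.2727
Cost = 88.2727 * 82.2539 = 7260.7733

7260.7733 $/yr


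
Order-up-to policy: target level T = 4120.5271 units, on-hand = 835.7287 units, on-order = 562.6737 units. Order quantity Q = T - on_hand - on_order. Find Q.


Inventory position = OH + OO = 835.7287 + 562.6737 = 1398.4024
Q = 4120.5271 - 1398.4024 = 2722.1247

2722.1247 units


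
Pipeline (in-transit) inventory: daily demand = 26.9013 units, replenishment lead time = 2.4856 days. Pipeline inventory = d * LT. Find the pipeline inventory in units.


Pipeline = 26.9013 * 2.4856 = 66.8659

66.8659 units


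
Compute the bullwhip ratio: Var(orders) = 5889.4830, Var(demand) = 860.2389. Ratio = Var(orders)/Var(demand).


BW = 5889.4830 / 860.2389 = 6.8463

6.8463


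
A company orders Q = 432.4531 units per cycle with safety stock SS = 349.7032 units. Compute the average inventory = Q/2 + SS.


Q/2 = 216.2266
Avg = 216.2266 + 349.7032 = 565.9298

565.9298 units


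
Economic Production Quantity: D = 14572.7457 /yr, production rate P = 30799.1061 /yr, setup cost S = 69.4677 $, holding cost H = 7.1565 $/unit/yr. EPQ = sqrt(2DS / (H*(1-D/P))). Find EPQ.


1 - D/P = 1 - 0.4732 = 0.5268
H*(1-D/P) = 3.7704
2DS = 2024670.2529
EPQ = sqrt(536995.4682) = 732.7997

732.7997 units


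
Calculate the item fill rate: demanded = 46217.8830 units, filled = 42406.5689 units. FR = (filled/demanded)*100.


FR = 42406.5689 / 46217.8830 * 100 = 91.7536

91.7536%


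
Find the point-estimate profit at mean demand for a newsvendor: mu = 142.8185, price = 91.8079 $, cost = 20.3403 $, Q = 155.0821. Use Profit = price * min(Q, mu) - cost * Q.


Sales at mu = min(155.0821, 142.8185) = 142.8185
Revenue = 91.8079 * 142.8185 = 13111.8666
Total cost = 20.3403 * 155.0821 = 3154.4164
Profit = 13111.8666 - 3154.4164 = 9957.4501

9957.4501 $


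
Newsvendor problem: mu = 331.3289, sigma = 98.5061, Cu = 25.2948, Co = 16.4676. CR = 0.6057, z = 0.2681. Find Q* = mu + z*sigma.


CR = Cu/(Cu+Co) = 25.2948/(25.2948+16.4676) = 0.6057
z = 0.2681
Q* = 331.3289 + 0.2681 * 98.5061 = 357.7384

357.7384 units


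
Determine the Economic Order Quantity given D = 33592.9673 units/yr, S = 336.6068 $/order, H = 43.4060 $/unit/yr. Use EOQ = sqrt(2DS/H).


2*D*S = 2 * 33592.9673 * 336.6068 = 22615242.4507
2*D*S/H = 521016.5058
EOQ = sqrt(521016.5058) = 721.8147

721.8147 units


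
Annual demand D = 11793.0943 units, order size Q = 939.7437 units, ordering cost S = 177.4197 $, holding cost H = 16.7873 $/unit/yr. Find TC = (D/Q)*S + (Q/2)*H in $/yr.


Ordering cost = D*S/Q = 2226.4871
Holding cost = Q*H/2 = 7887.8797
TC = 2226.4871 + 7887.8797 = 10114.3668

10114.3668 $/yr


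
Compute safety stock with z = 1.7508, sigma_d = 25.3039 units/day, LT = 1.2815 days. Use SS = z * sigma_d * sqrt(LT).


sqrt(LT) = sqrt(1.2815) = 1.1320
SS = 1.7508 * 25.3039 * 1.1320 = 50.1514

50.1514 units


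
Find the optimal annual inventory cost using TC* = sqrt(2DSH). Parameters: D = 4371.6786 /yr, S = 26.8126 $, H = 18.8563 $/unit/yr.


2*D*S*H = 4420522.7475
TC* = sqrt(4420522.7475) = 2102.5039

2102.5039 $/yr


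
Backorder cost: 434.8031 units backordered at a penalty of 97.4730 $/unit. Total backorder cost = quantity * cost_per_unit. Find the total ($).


Total = 434.8031 * 97.4730 = 42381.5626

42381.5626 $


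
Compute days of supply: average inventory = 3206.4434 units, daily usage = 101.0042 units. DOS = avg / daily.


DOS = 3206.4434 / 101.0042 = 31.7456

31.7456 days


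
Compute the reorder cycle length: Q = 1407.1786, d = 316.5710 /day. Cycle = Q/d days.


Cycle = 1407.1786 / 316.5710 = 4.4451

4.4451 days


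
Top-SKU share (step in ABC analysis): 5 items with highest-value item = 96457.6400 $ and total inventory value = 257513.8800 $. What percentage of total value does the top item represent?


Top item = 96457.6400
Total = 257513.8800
Percentage = 96457.6400 / 257513.8800 * 100 = 37.4573

37.4573%


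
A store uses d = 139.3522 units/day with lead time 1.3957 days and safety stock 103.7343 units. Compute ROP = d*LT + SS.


d*LT = 139.3522 * 1.3957 = 194.4939
ROP = 194.4939 + 103.7343 = 298.2282

298.2282 units


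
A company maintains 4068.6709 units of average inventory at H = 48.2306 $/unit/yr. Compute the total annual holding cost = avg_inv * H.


Cost = 4068.6709 * 48.2306 = 196234.4387

196234.4387 $/yr


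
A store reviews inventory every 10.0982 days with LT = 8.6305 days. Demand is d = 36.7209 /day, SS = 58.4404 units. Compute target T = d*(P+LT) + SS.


P + LT = 18.7287
d*(P+LT) = 36.7209 * 18.7287 = 687.7347
T = 687.7347 + 58.4404 = 746.1751

746.1751 units


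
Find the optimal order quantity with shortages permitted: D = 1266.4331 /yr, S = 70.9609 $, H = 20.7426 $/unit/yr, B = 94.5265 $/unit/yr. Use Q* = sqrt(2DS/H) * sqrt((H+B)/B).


sqrt(2DS/H) = 93.0859
sqrt((H+B)/B) = 1.1043
Q* = 93.0859 * 1.1043 = 102.7930

102.7930 units


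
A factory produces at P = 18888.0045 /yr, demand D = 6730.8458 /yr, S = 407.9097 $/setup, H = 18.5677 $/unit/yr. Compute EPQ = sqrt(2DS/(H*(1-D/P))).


1 - D/P = 1 - 0.3564 = 0.6436
H*(1-D/P) = 11.9510
2DS = 5491154.5820
EPQ = sqrt(459472.5288) = 677.8440

677.8440 units


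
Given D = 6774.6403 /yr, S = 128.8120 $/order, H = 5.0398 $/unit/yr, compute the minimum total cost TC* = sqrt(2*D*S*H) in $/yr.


2*D*S*H = 8796012.9986
TC* = sqrt(8796012.9986) = 2965.8073

2965.8073 $/yr


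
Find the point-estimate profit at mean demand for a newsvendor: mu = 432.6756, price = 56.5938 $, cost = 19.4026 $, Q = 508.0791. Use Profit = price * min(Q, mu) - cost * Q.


Sales at mu = min(508.0791, 432.6756) = 432.6756
Revenue = 56.5938 * 432.6756 = 24486.7564
Total cost = 19.4026 * 508.0791 = 9858.0555
Profit = 24486.7564 - 9858.0555 = 14628.7008

14628.7008 $


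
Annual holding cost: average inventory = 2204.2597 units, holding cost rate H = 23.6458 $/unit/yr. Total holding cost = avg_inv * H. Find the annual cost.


Cost = 2204.2597 * 23.6458 = 52121.4840

52121.4840 $/yr


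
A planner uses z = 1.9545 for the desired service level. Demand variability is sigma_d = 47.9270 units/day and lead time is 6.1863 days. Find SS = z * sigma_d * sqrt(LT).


sqrt(LT) = sqrt(6.1863) = 2.4872
SS = 1.9545 * 47.9270 * 2.4872 = 232.9868

232.9868 units


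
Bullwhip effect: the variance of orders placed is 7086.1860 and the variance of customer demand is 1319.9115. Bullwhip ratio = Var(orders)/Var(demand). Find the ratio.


BW = 7086.1860 / 1319.9115 = 5.3687

5.3687


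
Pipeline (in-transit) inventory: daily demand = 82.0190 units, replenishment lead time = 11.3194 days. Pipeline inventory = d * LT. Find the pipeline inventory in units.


Pipeline = 82.0190 * 11.3194 = 928.4059

928.4059 units


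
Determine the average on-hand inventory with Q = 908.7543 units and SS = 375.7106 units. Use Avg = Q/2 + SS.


Q/2 = 454.3771
Avg = 454.3771 + 375.7106 = 830.0877

830.0877 units


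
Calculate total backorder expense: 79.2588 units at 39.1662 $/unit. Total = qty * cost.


Total = 79.2588 * 39.1662 = 3104.2660

3104.2660 $


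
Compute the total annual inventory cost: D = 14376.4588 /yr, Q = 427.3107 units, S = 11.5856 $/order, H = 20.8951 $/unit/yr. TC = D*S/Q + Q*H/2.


Ordering cost = D*S/Q = 389.7864
Holding cost = Q*H/2 = 4464.3499
TC = 389.7864 + 4464.3499 = 4854.1363

4854.1363 $/yr


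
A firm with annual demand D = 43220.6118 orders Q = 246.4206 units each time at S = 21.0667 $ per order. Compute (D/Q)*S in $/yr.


Number of orders = D/Q = 175.3937
Cost = 175.3937 * 21.0667 = 3694.9657

3694.9657 $/yr


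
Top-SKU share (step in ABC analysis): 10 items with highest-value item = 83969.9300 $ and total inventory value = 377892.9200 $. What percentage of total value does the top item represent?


Top item = 83969.9300
Total = 377892.9200
Percentage = 83969.9300 / 377892.9200 * 100 = 22.2206

22.2206%


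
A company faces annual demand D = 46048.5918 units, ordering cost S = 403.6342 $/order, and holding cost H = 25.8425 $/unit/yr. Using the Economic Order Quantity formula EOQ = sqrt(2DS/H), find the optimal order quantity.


2*D*S = 2 * 46048.5918 * 403.6342 = 37173573.0246
2*D*S/H = 1438466.5967
EOQ = sqrt(1438466.5967) = 1199.3609

1199.3609 units


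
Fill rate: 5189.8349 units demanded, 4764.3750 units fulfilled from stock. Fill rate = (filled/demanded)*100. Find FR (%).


FR = 4764.3750 / 5189.8349 * 100 = 91.8021

91.8021%


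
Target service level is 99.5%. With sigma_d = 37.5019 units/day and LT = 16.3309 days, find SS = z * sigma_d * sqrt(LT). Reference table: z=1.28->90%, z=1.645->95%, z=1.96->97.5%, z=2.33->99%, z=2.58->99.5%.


From the table, SL = 99.5% corresponds to z = 2.58
sqrt(LT) = sqrt(16.3309) = 4.0412
SS = 2.58 * 37.5019 * 4.0412 = 391.0012

391.0012 units


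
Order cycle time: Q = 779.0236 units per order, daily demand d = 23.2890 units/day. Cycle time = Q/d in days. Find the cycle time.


Cycle = 779.0236 / 23.2890 = 33.4503

33.4503 days


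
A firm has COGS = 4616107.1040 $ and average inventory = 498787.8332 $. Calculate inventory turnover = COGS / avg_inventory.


Turnover = 4616107.1040 / 498787.8332 = 9.2547

9.2547


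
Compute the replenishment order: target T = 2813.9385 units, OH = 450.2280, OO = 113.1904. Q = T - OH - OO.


Inventory position = OH + OO = 450.2280 + 113.1904 = 563.4184
Q = 2813.9385 - 563.4184 = 2250.5201

2250.5201 units


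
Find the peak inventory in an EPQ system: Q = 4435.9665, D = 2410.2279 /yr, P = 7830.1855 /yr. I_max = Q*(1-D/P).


D/P = 0.3078
1 - D/P = 0.6922
I_max = 4435.9665 * 0.6922 = 3070.5212

3070.5212 units


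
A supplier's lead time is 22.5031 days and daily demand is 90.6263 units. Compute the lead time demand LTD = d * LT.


LTD = 90.6263 * 22.5031 = 2039.3727

2039.3727 units


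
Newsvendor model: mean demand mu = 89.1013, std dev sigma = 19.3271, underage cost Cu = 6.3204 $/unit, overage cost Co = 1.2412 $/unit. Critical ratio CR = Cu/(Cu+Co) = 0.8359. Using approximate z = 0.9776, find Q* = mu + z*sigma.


CR = Cu/(Cu+Co) = 6.3204/(6.3204+1.2412) = 0.8359
z = 0.9776
Q* = 89.1013 + 0.9776 * 19.3271 = 107.9955

107.9955 units


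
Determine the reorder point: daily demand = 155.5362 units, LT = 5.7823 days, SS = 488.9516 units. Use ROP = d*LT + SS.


d*LT = 155.5362 * 5.7823 = 899.3570
ROP = 899.3570 + 488.9516 = 1388.3086

1388.3086 units


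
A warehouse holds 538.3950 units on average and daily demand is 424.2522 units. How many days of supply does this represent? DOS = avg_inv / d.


DOS = 538.3950 / 424.2522 = 1.2690

1.2690 days


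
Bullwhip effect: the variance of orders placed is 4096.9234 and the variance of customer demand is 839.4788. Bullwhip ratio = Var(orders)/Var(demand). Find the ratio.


BW = 4096.9234 / 839.4788 = 4.8803

4.8803


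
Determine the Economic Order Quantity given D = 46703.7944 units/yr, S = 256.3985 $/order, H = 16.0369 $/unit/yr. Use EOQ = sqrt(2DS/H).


2*D*S = 2 * 46703.7944 * 256.3985 = 23949565.6569
2*D*S/H = 1493403.6913
EOQ = sqrt(1493403.6913) = 1222.0490

1222.0490 units


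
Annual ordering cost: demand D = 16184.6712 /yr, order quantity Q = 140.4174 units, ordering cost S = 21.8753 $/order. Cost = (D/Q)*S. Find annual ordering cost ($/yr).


Number of orders = D/Q = 115.2612
Cost = 115.2612 * 21.8753 = 2521.3723

2521.3723 $/yr


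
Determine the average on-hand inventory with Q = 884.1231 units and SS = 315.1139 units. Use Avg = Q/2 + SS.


Q/2 = 442.0616
Avg = 442.0616 + 315.1139 = 757.1754

757.1754 units


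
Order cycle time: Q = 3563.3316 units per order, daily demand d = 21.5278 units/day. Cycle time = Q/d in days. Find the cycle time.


Cycle = 3563.3316 / 21.5278 = 165.5223

165.5223 days


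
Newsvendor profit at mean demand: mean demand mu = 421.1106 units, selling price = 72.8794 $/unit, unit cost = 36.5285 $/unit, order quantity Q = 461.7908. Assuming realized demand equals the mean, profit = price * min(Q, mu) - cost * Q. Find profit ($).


Sales at mu = min(461.7908, 421.1106) = 421.1106
Revenue = 72.8794 * 421.1106 = 30690.2879
Total cost = 36.5285 * 461.7908 = 16868.5252
Profit = 30690.2879 - 16868.5252 = 13821.7626

13821.7626 $


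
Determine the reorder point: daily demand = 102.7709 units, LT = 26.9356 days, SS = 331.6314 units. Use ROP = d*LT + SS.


d*LT = 102.7709 * 26.9356 = 2768.1959
ROP = 2768.1959 + 331.6314 = 3099.8273

3099.8273 units


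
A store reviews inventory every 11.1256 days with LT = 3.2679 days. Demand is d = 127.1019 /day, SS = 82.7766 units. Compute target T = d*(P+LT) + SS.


P + LT = 14.3935
d*(P+LT) = 127.1019 * 14.3935 = 1829.4412
T = 1829.4412 + 82.7766 = 1912.2178

1912.2178 units


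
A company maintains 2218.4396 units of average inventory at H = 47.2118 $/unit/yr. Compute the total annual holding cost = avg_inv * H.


Cost = 2218.4396 * 47.2118 = 104736.5267

104736.5267 $/yr


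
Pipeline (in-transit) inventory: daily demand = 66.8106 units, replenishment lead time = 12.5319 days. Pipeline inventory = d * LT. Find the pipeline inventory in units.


Pipeline = 66.8106 * 12.5319 = 837.2638

837.2638 units


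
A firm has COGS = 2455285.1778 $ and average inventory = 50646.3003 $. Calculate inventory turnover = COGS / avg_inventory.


Turnover = 2455285.1778 / 50646.3003 = 48.4791

48.4791


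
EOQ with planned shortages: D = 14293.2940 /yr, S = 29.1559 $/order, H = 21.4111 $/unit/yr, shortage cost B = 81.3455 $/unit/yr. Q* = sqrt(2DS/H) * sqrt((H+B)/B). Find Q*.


sqrt(2DS/H) = 197.2990
sqrt((H+B)/B) = 1.1239
Q* = 197.2990 * 1.1239 = 221.7497

221.7497 units


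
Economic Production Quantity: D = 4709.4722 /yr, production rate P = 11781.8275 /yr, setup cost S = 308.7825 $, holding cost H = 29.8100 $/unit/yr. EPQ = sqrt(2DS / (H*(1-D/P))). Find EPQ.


1 - D/P = 1 - 0.3997 = 0.6003
H*(1-D/P) = 17.8942
2DS = 2908405.1992
EPQ = sqrt(162532.9903) = 403.1538

403.1538 units


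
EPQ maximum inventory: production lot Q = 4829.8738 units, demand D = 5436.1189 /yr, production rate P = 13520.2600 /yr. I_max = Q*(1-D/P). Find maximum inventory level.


D/P = 0.4021
1 - D/P = 0.5979
I_max = 4829.8738 * 0.5979 = 2887.9165

2887.9165 units


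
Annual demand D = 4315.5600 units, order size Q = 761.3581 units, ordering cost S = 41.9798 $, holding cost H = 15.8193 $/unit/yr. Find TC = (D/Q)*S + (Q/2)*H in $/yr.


Ordering cost = D*S/Q = 237.9516
Holding cost = Q*H/2 = 6022.0761
TC = 237.9516 + 6022.0761 = 6260.0277

6260.0277 $/yr


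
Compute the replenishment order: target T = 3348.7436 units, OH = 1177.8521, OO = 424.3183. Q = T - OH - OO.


Inventory position = OH + OO = 1177.8521 + 424.3183 = 1602.1704
Q = 3348.7436 - 1602.1704 = 1746.5732

1746.5732 units


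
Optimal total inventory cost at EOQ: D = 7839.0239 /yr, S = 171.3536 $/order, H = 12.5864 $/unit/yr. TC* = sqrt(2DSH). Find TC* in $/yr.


2*D*S*H = 33813236.8739
TC* = sqrt(33813236.8739) = 5814.9150

5814.9150 $/yr


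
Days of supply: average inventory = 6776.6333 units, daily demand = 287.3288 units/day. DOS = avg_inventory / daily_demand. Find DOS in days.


DOS = 6776.6333 / 287.3288 = 23.5849

23.5849 days


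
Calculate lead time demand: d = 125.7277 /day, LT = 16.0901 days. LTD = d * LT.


LTD = 125.7277 * 16.0901 = 2022.9713

2022.9713 units


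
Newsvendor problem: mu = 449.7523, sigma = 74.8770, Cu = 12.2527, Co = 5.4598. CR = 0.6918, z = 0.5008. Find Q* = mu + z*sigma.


CR = Cu/(Cu+Co) = 12.2527/(12.2527+5.4598) = 0.6918
z = 0.5008
Q* = 449.7523 + 0.5008 * 74.8770 = 487.2507

487.2507 units


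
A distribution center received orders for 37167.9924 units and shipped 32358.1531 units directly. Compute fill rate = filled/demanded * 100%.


FR = 32358.1531 / 37167.9924 * 100 = 87.0592

87.0592%


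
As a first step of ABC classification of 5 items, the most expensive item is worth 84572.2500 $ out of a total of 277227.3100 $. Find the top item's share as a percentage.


Top item = 84572.2500
Total = 277227.3100
Percentage = 84572.2500 / 277227.3100 * 100 = 30.5065

30.5065%


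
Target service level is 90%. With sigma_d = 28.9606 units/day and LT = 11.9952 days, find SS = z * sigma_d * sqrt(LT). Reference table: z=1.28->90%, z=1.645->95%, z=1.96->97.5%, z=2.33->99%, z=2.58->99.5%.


From the table, SL = 90% corresponds to z = 1.28
sqrt(LT) = sqrt(11.9952) = 3.4634
SS = 1.28 * 28.9606 * 3.4634 = 128.3871

128.3871 units


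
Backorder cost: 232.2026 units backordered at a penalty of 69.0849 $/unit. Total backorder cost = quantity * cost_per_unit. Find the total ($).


Total = 232.2026 * 69.0849 = 16041.6934

16041.6934 $


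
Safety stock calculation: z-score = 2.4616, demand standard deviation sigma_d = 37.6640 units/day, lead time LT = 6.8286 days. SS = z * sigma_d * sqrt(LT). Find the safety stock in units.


sqrt(LT) = sqrt(6.8286) = 2.6132
SS = 2.4616 * 37.6640 * 2.6132 = 242.2756

242.2756 units


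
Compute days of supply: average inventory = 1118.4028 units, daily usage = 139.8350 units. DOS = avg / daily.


DOS = 1118.4028 / 139.8350 = 7.9980

7.9980 days


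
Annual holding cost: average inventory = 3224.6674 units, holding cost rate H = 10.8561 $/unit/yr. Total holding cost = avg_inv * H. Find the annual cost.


Cost = 3224.6674 * 10.8561 = 35007.3118

35007.3118 $/yr


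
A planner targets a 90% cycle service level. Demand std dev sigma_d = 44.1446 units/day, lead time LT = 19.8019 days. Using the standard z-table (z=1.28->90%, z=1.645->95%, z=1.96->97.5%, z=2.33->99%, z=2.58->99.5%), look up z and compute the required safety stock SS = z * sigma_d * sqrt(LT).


From the table, SL = 90% corresponds to z = 1.28
sqrt(LT) = sqrt(19.8019) = 4.4499
SS = 1.28 * 44.1446 * 4.4499 = 251.4438

251.4438 units


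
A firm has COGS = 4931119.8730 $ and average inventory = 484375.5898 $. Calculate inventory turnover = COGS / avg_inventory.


Turnover = 4931119.8730 / 484375.5898 = 10.1804

10.1804


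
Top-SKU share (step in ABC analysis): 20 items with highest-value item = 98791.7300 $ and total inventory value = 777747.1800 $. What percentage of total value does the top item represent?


Top item = 98791.7300
Total = 777747.1800
Percentage = 98791.7300 / 777747.1800 * 100 = 12.7023

12.7023%


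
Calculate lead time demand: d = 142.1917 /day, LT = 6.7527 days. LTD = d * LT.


LTD = 142.1917 * 6.7527 = 960.1779

960.1779 units


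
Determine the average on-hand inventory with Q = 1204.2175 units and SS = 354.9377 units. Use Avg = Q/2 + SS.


Q/2 = 602.1087
Avg = 602.1087 + 354.9377 = 957.0465

957.0465 units


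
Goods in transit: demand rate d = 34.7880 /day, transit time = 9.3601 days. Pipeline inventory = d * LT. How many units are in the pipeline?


Pipeline = 34.7880 * 9.3601 = 325.6192

325.6192 units


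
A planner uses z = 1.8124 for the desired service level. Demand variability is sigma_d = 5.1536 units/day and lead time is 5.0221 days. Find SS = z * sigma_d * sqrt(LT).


sqrt(LT) = sqrt(5.0221) = 2.2410
SS = 1.8124 * 5.1536 * 2.2410 = 20.9318

20.9318 units


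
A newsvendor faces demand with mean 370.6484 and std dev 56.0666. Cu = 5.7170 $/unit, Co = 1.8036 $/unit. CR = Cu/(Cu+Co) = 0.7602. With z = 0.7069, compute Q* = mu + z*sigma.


CR = Cu/(Cu+Co) = 5.7170/(5.7170+1.8036) = 0.7602
z = 0.7069
Q* = 370.6484 + 0.7069 * 56.0666 = 410.2819

410.2819 units


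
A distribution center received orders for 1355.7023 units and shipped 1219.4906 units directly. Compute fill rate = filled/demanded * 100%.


FR = 1219.4906 / 1355.7023 * 100 = 89.9527

89.9527%


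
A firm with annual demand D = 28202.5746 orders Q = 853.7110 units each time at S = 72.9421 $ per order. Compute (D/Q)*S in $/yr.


Number of orders = D/Q = 33.0353
Cost = 33.0353 * 72.9421 = 2409.6621

2409.6621 $/yr


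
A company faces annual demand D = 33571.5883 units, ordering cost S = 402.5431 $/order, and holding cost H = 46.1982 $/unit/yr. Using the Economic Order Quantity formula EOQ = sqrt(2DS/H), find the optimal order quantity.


2*D*S = 2 * 33571.5883 * 402.5431 = 27028022.4524
2*D*S/H = 585044.9250
EOQ = sqrt(585044.9250) = 764.8823

764.8823 units


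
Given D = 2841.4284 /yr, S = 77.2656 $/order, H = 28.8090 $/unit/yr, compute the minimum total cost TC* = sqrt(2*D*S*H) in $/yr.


2*D*S*H = 12649724.8066
TC* = sqrt(12649724.8066) = 3556.6452

3556.6452 $/yr


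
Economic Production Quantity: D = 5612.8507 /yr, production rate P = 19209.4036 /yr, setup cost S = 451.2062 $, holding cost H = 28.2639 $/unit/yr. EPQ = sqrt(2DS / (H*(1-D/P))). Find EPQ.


1 - D/P = 1 - 0.2922 = 0.7078
H*(1-D/P) = 20.0054
2DS = 5065106.0710
EPQ = sqrt(253187.0691) = 503.1770

503.1770 units


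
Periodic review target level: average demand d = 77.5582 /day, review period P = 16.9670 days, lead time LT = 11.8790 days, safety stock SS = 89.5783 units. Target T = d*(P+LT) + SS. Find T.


P + LT = 28.8460
d*(P+LT) = 77.5582 * 28.8460 = 2237.2438
T = 2237.2438 + 89.5783 = 2326.8221

2326.8221 units


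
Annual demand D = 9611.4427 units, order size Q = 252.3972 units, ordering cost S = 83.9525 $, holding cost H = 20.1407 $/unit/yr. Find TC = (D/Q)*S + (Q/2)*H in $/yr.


Ordering cost = D*S/Q = 3196.9635
Holding cost = Q*H/2 = 2541.7281
TC = 3196.9635 + 2541.7281 = 5738.6917

5738.6917 $/yr


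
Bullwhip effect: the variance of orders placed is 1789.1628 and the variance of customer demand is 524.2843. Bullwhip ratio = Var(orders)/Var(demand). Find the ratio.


BW = 1789.1628 / 524.2843 = 3.4126

3.4126


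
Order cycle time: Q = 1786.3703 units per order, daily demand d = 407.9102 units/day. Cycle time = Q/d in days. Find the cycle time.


Cycle = 1786.3703 / 407.9102 = 4.3793

4.3793 days


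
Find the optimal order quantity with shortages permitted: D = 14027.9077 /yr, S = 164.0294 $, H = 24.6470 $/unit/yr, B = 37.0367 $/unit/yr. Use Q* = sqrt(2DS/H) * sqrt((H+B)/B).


sqrt(2DS/H) = 432.1060
sqrt((H+B)/B) = 1.2905
Q* = 432.1060 * 1.2905 = 557.6469

557.6469 units


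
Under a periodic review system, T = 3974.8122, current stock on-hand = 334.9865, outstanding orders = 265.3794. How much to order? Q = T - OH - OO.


Inventory position = OH + OO = 334.9865 + 265.3794 = 600.3659
Q = 3974.8122 - 600.3659 = 3374.4463

3374.4463 units


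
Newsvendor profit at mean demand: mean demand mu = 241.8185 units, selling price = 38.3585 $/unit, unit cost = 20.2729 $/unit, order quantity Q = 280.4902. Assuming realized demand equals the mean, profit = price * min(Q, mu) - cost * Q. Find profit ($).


Sales at mu = min(280.4902, 241.8185) = 241.8185
Revenue = 38.3585 * 241.8185 = 9275.7949
Total cost = 20.2729 * 280.4902 = 5686.3498
Profit = 9275.7949 - 5686.3498 = 3589.4452

3589.4452 $


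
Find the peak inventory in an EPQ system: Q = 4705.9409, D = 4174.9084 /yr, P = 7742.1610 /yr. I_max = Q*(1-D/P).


D/P = 0.5392
1 - D/P = 0.4608
I_max = 4705.9409 * 0.4608 = 2168.2938

2168.2938 units


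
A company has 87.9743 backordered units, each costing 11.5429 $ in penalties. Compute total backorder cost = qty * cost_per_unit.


Total = 87.9743 * 11.5429 = 1015.4785

1015.4785 $


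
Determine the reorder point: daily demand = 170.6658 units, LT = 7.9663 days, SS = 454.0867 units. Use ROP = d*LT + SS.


d*LT = 170.6658 * 7.9663 = 1359.5750
ROP = 1359.5750 + 454.0867 = 1813.6617

1813.6617 units


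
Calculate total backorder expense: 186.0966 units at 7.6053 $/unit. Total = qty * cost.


Total = 186.0966 * 7.6053 = 1415.3205

1415.3205 $


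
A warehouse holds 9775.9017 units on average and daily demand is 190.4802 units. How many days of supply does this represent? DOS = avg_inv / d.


DOS = 9775.9017 / 190.4802 = 51.3224

51.3224 days


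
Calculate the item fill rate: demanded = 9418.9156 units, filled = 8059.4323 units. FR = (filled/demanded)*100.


FR = 8059.4323 / 9418.9156 * 100 = 85.5665

85.5665%


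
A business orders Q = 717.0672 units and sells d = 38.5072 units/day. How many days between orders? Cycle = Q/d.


Cycle = 717.0672 / 38.5072 = 18.6216

18.6216 days


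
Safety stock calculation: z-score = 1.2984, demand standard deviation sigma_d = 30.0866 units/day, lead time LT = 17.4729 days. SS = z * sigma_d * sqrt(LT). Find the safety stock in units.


sqrt(LT) = sqrt(17.4729) = 4.1801
SS = 1.2984 * 30.0866 * 4.1801 = 163.2917

163.2917 units


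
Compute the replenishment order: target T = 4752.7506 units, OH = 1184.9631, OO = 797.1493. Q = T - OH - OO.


Inventory position = OH + OO = 1184.9631 + 797.1493 = 1982.1124
Q = 4752.7506 - 1982.1124 = 2770.6382

2770.6382 units


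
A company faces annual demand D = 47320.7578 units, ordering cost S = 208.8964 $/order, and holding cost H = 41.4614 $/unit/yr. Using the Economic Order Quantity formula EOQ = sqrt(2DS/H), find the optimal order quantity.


2*D*S = 2 * 47320.7578 * 208.8964 = 19770271.8994
2*D*S/H = 476835.6085
EOQ = sqrt(476835.6085) = 690.5328

690.5328 units


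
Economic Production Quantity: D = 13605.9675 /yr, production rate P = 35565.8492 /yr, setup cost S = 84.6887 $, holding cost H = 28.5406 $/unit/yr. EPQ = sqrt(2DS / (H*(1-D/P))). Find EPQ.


1 - D/P = 1 - 0.3826 = 0.6174
H*(1-D/P) = 17.6222
2DS = 2304543.3996
EPQ = sqrt(130775.0753) = 361.6284

361.6284 units


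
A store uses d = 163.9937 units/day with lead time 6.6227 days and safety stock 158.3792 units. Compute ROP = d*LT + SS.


d*LT = 163.9937 * 6.6227 = 1086.0811
ROP = 1086.0811 + 158.3792 = 1244.4603

1244.4603 units


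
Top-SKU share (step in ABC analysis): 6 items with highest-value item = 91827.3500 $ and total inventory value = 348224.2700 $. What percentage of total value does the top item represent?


Top item = 91827.3500
Total = 348224.2700
Percentage = 91827.3500 / 348224.2700 * 100 = 26.3702

26.3702%


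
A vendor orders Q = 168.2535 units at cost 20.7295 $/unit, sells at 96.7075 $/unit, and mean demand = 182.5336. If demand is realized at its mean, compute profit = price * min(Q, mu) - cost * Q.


Sales at mu = min(168.2535, 182.5336) = 168.2535
Revenue = 96.7075 * 168.2535 = 16271.3754
Total cost = 20.7295 * 168.2535 = 3487.8109
Profit = 16271.3754 - 3487.8109 = 12783.5644

12783.5644 $


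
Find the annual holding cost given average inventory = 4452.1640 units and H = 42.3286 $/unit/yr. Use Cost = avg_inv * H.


Cost = 4452.1640 * 42.3286 = 188453.8691

188453.8691 $/yr


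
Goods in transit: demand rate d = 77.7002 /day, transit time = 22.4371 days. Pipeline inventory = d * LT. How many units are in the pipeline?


Pipeline = 77.7002 * 22.4371 = 1743.3672

1743.3672 units


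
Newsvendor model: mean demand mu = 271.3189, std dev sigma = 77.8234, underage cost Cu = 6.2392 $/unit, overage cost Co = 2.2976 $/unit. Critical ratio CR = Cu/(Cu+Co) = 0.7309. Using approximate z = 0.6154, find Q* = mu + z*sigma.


CR = Cu/(Cu+Co) = 6.2392/(6.2392+2.2976) = 0.7309
z = 0.6154
Q* = 271.3189 + 0.6154 * 77.8234 = 319.2114

319.2114 units
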